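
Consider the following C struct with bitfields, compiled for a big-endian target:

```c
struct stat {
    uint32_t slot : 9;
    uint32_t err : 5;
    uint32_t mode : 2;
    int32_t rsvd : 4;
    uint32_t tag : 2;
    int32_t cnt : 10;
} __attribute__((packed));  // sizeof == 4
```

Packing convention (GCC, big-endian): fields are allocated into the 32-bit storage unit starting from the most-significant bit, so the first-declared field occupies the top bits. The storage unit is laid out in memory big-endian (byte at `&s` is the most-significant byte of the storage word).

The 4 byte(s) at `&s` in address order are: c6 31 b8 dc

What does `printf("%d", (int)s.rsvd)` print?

-5

[0]=0xc6 [1]=0x31 [2]=0xb8 [3]=0xdc (big-endian) → word 0xc631b8dc
slot:9 @ bit 23 → (0xc631b8dc>>23)&0x1ff = 0x18c
err:5 @ bit 18 → (0xc631b8dc>>18)&0x1f = 0xc
mode:2 @ bit 16 → (0xc631b8dc>>16)&0x3 = 0x1
rsvd:4 @ bit 12 → (0xc631b8dc>>12)&0xf = 0xb  ←
tag:2 @ bit 10 → (0xc631b8dc>>10)&0x3 = 0x2
cnt:10 @ bit 0 → (0xc631b8dc>>0)&0x3ff = 0xdc
rsvd signed 4b, MSB=1: 11 - 16 = -5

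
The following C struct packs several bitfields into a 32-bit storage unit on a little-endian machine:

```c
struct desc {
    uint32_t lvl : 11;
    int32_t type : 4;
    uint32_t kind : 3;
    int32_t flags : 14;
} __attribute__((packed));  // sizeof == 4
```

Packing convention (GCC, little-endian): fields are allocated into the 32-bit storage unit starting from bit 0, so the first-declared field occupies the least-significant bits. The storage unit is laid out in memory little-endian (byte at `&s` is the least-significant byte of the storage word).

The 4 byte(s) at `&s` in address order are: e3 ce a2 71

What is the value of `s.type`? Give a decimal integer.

-7

[0]=0xe3 [1]=0xce [2]=0xa2 [3]=0x71 (little-endian) → word 0x71a2cee3
lvl [0+:11] = (word>>0) & 0x7ff = 1763
type [11+:4] = (word>>11) & 0xf = 9  ←
kind [15+:3] = (word>>15) & 0x7 = 5
flags [18+:14] = (word>>18) & 0x3fff = 7272
type signed 4b, MSB=1: 9 - 16 = -7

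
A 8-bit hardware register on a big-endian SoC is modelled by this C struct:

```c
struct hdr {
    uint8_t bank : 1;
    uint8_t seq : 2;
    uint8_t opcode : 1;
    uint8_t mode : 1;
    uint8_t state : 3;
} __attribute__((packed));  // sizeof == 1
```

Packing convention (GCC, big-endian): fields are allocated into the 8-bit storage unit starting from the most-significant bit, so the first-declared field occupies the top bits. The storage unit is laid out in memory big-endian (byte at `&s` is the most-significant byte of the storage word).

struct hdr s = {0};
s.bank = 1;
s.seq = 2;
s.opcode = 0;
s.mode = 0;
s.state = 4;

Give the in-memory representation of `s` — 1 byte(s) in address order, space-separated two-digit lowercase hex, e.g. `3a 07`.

c4

bank (1b) val=1 bits=0x1 at bit 7: 0x80
seq (2b) val=2 bits=0x2 at bit 5: 0xc0
opcode (1b) val=0 bits=0x0 at bit 4: 0xc0
mode (1b) val=0 bits=0x0 at bit 3: 0xc0
state (3b) val=4 bits=0x4 at bit 0: 0xc4
word = 0xc4 → big-endian bytes:
  [0]=0xc4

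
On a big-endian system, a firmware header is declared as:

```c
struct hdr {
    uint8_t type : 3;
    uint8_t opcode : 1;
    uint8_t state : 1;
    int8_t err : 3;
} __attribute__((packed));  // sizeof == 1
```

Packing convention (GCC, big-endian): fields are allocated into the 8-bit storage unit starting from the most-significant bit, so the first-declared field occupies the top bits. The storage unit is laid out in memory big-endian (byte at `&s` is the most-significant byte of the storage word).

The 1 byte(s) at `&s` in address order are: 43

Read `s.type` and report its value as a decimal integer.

[0]=0x43 (big-endian) → word 0x43
type [5+:3] = (word>>5) & 0x7 = 2  ←
opcode [4+:1] = (word>>4) & 0x1 = 0
state [3+:1] = (word>>3) & 0x1 = 0
err [0+:3] = (word>>0) & 0x7 = 3

2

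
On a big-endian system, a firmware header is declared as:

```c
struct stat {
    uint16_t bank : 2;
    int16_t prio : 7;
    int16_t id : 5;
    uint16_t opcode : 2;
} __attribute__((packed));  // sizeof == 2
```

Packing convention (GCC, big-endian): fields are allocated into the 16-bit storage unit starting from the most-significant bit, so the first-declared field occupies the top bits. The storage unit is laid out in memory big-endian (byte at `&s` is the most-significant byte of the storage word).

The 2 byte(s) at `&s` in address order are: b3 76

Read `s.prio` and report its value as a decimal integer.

[0]=0xb3 [1]=0x76 (big-endian) → word 0xb376
bank [14+:2] = (word>>14) & 0x3 = 2
prio [7+:7] = (word>>7) & 0x7f = 102  ←
id [2+:5] = (word>>2) & 0x1f = 29
opcode [0+:2] = (word>>0) & 0x3 = 2
prio signed 7b, MSB=1: 102 - 128 = -26

-26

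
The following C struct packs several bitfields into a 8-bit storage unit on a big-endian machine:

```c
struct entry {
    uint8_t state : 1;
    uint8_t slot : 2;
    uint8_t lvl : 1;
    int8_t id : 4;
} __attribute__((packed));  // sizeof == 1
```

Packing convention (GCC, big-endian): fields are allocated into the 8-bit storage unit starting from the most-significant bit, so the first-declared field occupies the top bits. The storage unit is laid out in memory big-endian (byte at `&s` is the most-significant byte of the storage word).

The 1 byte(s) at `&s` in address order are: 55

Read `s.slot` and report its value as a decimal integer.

[0]=0x55 (big-endian) → word 0x55
state [7+:1] = (word>>7) & 0x1 = 0
slot [5+:2] = (word>>5) & 0x3 = 2  ←
lvl [4+:1] = (word>>4) & 0x1 = 1
id [0+:4] = (word>>0) & 0xf = 5

2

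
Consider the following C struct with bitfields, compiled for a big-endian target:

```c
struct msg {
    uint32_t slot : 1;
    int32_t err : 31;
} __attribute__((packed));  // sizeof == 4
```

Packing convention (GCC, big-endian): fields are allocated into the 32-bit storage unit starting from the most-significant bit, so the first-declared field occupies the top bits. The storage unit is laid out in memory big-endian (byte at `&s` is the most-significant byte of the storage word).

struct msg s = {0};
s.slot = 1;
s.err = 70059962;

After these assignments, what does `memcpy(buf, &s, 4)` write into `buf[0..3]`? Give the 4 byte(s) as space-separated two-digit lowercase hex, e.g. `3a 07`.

84 2d 07 ba

[31+:1] slot=1 & 0x1 = 0x1; word=0x80000000
[0+:31] err=70059962 & 0x7fffffff = 0x42d07ba; word=0x842d07ba
word = 0x842d07ba → big-endian bytes:
  [0]=0x84  [1]=0x2d  [2]=0x07  [3]=0xba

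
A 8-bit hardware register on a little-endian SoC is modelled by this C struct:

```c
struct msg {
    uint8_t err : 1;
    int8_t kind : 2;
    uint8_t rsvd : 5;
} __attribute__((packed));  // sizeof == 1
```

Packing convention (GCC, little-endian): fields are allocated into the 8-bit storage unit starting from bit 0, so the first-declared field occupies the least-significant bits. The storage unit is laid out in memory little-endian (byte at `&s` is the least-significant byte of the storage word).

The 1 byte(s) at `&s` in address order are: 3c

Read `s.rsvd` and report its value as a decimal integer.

[0]=0x3c (little-endian) → word 0x3c
err [0+:1] = (word>>0) & 0x1 = 0
kind [1+:2] = (word>>1) & 0x3 = 2
rsvd [3+:5] = (word>>3) & 0x1f = 7  ←

7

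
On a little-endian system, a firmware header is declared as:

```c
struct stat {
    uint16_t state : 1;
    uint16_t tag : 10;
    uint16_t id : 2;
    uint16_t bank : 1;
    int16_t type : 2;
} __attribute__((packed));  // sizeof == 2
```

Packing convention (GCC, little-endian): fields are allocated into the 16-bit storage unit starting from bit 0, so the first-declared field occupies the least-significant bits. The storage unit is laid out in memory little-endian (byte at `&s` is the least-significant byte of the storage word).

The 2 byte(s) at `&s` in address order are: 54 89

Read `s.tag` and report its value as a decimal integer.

170

[0]=0x54 [1]=0x89 (little-endian) → word 0x8954
state [0+:1] = (word>>0) & 0x1 = 0
tag [1+:10] = (word>>1) & 0x3ff = 170  ←
id [11+:2] = (word>>11) & 0x3 = 1
bank [13+:1] = (word>>13) & 0x1 = 0
type [14+:2] = (word>>14) & 0x3 = 2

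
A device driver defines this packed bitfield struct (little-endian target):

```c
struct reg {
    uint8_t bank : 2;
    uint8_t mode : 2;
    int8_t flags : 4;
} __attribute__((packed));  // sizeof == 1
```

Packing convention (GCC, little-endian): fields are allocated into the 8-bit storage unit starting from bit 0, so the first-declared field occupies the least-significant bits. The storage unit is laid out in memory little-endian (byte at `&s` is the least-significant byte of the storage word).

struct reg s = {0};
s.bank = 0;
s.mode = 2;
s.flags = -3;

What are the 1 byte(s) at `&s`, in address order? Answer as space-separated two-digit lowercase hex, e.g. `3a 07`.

d8

bank (2b) val=0 bits=0x0 at bit 0: 0x00
mode (2b) val=2 bits=0x2 at bit 2: 0x08
flags (4b) val=-3 bits=0xd at bit 4: 0xd8
word = 0xd8 → little-endian bytes:
  [0]=0xd8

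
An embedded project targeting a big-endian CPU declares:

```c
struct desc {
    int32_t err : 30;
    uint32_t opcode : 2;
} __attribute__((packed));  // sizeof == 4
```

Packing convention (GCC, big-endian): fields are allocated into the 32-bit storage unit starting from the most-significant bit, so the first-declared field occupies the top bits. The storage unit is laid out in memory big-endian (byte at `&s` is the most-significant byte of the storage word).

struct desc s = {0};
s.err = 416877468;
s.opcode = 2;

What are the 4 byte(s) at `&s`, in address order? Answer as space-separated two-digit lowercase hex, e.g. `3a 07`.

63 64 2e 72

err:30 = 416877468 → 0x18d90b9c << 2 → word 0x63642e70
opcode:2 = 2 → 0x2 << 0 → word 0x63642e72
word = 0x63642e72 → big-endian bytes:
  [0]=0x63  [1]=0x64  [2]=0x2e  [3]=0x72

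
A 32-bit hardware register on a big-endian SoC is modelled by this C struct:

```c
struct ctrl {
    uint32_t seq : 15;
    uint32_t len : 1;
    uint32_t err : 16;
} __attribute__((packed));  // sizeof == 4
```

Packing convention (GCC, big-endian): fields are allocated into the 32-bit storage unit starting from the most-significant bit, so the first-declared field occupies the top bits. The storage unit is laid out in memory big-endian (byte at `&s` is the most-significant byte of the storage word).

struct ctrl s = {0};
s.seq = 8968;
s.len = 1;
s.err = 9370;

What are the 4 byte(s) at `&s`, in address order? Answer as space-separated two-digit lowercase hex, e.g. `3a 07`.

seq (15b) val=8968 bits=0x2308 at bit 17: 0x46100000
len (1b) val=1 bits=0x1 at bit 16: 0x46110000
err (16b) val=9370 bits=0x249a at bit 0: 0x4611249a
word = 0x4611249a → big-endian bytes:
  [0]=0x46  [1]=0x11  [2]=0x24  [3]=0x9a

46 11 24 9a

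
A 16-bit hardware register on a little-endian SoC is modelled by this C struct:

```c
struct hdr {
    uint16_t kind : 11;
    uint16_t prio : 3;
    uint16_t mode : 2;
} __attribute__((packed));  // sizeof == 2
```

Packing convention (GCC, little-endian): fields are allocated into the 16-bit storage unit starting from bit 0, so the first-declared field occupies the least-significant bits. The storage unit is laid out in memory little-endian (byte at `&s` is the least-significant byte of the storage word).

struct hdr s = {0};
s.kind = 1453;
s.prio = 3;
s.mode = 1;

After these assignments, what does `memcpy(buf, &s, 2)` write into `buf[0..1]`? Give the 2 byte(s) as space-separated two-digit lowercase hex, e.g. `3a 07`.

[0+:11] kind=1453 & 0x7ff = 0x5ad; word=0x05ad
[11+:3] prio=3 & 0x7 = 0x3; word=0x1dad
[14+:2] mode=1 & 0x3 = 0x1; word=0x5dad
word = 0x5dad → little-endian bytes:
  [0]=0xad  [1]=0x5d

ad 5d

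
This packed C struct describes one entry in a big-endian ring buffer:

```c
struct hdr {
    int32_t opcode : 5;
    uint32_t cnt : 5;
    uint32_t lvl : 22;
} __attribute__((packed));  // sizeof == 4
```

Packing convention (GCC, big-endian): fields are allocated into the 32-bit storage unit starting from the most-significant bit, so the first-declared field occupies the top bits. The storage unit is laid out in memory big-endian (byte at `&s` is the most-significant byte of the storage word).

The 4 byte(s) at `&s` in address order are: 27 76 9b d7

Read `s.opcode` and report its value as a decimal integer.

4

[0]=0x27 [1]=0x76 [2]=0x9b [3]=0xd7 (big-endian) → word 0x27769bd7
opcode [27+:5] = (word>>27) & 0x1f = 4  ←
cnt [22+:5] = (word>>22) & 0x1f = 29
lvl [0+:22] = (word>>0) & 0x3fffff = 3578839
opcode signed 5b, MSB=0: value = 4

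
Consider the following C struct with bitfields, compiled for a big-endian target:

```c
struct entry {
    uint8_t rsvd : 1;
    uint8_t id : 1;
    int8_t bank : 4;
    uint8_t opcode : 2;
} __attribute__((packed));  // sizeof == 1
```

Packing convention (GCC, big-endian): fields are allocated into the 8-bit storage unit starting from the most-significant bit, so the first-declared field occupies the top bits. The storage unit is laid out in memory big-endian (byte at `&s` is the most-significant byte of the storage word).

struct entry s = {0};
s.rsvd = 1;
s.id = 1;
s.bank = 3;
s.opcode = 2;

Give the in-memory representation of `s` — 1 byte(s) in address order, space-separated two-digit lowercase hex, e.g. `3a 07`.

[7+:1] rsvd=1 & 0x1 = 0x1; word=0x80
[6+:1] id=1 & 0x1 = 0x1; word=0xc0
[2+:4] bank=3 & 0xf = 0x3; word=0xcc
[0+:2] opcode=2 & 0x3 = 0x2; word=0xce
word = 0xce → big-endian bytes:
  [0]=0xce

ce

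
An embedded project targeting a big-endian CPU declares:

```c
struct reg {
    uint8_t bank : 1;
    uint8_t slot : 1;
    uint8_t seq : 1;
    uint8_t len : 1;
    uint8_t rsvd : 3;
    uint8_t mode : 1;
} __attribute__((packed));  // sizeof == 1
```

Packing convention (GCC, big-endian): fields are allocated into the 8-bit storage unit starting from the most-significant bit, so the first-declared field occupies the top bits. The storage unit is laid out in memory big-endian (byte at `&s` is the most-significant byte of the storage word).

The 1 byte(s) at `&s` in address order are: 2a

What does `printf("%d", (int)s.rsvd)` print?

[0]=0x2a (big-endian) → word 0x2a
bank:1 @ bit 7 → (0x2a>>7)&0x1 = 0x0
slot:1 @ bit 6 → (0x2a>>6)&0x1 = 0x0
seq:1 @ bit 5 → (0x2a>>5)&0x1 = 0x1
len:1 @ bit 4 → (0x2a>>4)&0x1 = 0x0
rsvd:3 @ bit 1 → (0x2a>>1)&0x7 = 0x5  ←
mode:1 @ bit 0 → (0x2a>>0)&0x1 = 0x0

5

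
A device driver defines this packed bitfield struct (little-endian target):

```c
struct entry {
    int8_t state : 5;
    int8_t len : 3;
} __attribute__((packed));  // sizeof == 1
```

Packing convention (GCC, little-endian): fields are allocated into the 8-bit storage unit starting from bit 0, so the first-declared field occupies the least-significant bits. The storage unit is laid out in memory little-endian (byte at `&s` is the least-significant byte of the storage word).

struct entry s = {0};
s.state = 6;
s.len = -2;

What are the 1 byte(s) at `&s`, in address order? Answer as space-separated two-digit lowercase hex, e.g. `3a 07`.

state (5b) val=6 bits=0x6 at bit 0: 0x06
len (3b) val=-2 bits=0x6 at bit 5: 0xc6
word = 0xc6 → little-endian bytes:
  [0]=0xc6

c6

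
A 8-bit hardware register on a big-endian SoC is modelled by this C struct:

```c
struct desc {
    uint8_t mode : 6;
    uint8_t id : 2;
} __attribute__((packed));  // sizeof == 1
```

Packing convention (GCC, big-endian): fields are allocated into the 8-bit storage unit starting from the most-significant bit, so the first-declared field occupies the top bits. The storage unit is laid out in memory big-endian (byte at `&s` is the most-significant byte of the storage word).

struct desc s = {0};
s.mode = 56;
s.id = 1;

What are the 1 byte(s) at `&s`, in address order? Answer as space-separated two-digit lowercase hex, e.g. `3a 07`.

e1

[2+:6] mode=56 & 0x3f = 0x38; word=0xe0
[0+:2] id=1 & 0x3 = 0x1; word=0xe1
word = 0xe1 → big-endian bytes:
  [0]=0xe1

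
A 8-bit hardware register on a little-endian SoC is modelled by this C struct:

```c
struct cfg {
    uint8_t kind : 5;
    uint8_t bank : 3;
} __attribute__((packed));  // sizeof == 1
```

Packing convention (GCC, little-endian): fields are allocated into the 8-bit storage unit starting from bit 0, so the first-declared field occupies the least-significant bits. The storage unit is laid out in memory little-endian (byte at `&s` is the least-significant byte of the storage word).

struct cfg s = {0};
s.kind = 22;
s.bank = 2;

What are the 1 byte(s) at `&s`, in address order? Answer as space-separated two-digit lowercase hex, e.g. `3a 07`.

kind (5b) val=22 bits=0x16 at bit 0: 0x16
bank (3b) val=2 bits=0x2 at bit 5: 0x56
word = 0x56 → little-endian bytes:
  [0]=0x56

56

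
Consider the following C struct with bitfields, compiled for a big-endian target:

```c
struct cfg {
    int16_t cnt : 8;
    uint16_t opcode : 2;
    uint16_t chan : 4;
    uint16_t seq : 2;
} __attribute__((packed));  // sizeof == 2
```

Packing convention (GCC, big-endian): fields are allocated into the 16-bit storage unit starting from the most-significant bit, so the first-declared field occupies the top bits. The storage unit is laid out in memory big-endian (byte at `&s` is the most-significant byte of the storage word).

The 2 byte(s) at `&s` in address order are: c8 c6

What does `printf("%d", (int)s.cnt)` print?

[0]=0xc8 [1]=0xc6 (big-endian) → word 0xc8c6
cnt:8 @ bit 8 → (0xc8c6>>8)&0xff = 0xc8  ←
opcode:2 @ bit 6 → (0xc8c6>>6)&0x3 = 0x3
chan:4 @ bit 2 → (0xc8c6>>2)&0xf = 0x1
seq:2 @ bit 0 → (0xc8c6>>0)&0x3 = 0x2
cnt signed 8b, MSB=1: 200 - 256 = -56

-56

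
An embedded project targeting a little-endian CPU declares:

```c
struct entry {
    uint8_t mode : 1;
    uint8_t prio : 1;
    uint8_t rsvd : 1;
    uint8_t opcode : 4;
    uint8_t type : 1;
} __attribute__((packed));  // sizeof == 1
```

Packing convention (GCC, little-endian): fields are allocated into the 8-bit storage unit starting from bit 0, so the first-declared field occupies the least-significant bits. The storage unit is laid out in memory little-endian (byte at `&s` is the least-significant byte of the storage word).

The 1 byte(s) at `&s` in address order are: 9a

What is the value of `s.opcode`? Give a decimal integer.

3

[0]=0x9a (little-endian) → word 0x9a
mode [0+:1] = (word>>0) & 0x1 = 0
prio [1+:1] = (word>>1) & 0x1 = 1
rsvd [2+:1] = (word>>2) & 0x1 = 0
opcode [3+:4] = (word>>3) & 0xf = 3  ←
type [7+:1] = (word>>7) & 0x1 = 1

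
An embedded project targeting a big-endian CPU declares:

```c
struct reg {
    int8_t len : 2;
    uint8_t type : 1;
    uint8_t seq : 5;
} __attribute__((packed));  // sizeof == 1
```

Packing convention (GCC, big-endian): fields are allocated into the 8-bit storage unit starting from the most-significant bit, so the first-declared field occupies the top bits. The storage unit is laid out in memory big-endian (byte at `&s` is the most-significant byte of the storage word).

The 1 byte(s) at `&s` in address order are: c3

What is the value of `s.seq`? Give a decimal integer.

3

[0]=0xc3 (big-endian) → word 0xc3
len:2 @ bit 6 → (0xc3>>6)&0x3 = 0x3
type:1 @ bit 5 → (0xc3>>5)&0x1 = 0x0
seq:5 @ bit 0 → (0xc3>>0)&0x1f = 0x3  ←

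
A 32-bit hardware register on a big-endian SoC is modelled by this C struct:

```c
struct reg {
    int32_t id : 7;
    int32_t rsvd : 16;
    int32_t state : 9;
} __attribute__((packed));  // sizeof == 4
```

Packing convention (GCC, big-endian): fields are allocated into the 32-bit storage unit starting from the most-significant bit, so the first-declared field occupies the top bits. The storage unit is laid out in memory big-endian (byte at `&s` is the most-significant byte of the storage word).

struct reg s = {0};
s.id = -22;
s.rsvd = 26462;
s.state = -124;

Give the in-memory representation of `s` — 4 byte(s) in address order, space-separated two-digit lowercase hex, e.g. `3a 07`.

d4 ce bd 84

id:7 = -22 → 0x6a << 25 → word 0xd4000000
rsvd:16 = 26462 → 0x675e << 9 → word 0xd4cebc00
state:9 = -124 → 0x184 << 0 → word 0xd4cebd84
word = 0xd4cebd84 → big-endian bytes:
  [0]=0xd4  [1]=0xce  [2]=0xbd  [3]=0x84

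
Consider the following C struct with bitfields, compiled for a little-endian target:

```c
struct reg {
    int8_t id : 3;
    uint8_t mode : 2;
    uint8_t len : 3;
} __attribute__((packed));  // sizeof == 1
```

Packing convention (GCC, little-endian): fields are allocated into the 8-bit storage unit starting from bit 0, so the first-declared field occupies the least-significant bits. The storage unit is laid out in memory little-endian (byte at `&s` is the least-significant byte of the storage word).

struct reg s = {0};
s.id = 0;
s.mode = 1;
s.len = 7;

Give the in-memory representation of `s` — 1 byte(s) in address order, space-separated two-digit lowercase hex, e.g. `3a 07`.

e8

[0+:3] id=0 & 0x7 = 0x0; word=0x00
[3+:2] mode=1 & 0x3 = 0x1; word=0x08
[5+:3] len=7 & 0x7 = 0x7; word=0xe8
word = 0xe8 → little-endian bytes:
  [0]=0xe8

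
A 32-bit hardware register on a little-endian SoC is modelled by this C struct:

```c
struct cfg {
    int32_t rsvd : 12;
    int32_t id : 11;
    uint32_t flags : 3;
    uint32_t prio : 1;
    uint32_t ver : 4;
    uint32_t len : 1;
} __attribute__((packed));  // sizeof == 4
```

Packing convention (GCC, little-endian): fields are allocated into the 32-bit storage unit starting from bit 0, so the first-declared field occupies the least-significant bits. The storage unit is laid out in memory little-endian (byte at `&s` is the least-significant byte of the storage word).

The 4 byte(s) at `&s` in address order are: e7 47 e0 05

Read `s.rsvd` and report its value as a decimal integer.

[0]=0xe7 [1]=0x47 [2]=0xe0 [3]=0x05 (little-endian) → word 0x05e047e7
rsvd:12 @ bit 0 → (0x05e047e7>>0)&0xfff = 0x7e7  ←
id:11 @ bit 12 → (0x05e047e7>>12)&0x7ff = 0x604
flags:3 @ bit 23 → (0x05e047e7>>23)&0x7 = 0x3
prio:1 @ bit 26 → (0x05e047e7>>26)&0x1 = 0x1
ver:4 @ bit 27 → (0x05e047e7>>27)&0xf = 0x0
len:1 @ bit 31 → (0x05e047e7>>31)&0x1 = 0x0
rsvd signed 12b, MSB=0: value = 2023

2023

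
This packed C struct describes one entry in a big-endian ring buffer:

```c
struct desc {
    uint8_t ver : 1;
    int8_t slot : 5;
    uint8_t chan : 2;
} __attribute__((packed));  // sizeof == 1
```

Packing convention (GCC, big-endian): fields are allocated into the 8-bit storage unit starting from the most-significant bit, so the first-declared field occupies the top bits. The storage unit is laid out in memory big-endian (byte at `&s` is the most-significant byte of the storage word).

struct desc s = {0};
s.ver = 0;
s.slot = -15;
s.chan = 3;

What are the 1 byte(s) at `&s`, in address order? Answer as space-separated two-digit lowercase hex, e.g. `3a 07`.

ver:1 = 0 → 0x0 << 7 → word 0x00
slot:5 = -15 → 0x11 << 2 → word 0x44
chan:2 = 3 → 0x3 << 0 → word 0x47
word = 0x47 → big-endian bytes:
  [0]=0x47

47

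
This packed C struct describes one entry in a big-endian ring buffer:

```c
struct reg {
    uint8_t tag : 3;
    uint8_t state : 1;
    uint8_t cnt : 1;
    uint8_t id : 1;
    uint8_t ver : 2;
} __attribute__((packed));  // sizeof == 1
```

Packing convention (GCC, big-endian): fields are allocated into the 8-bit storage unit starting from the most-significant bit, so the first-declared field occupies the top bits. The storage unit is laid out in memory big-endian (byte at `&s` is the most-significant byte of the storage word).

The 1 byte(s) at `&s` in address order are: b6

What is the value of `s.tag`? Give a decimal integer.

[0]=0xb6 (big-endian) → word 0xb6
tag [5+:3] = (word>>5) & 0x7 = 5  ←
state [4+:1] = (word>>4) & 0x1 = 1
cnt [3+:1] = (word>>3) & 0x1 = 0
id [2+:1] = (word>>2) & 0x1 = 1
ver [0+:2] = (word>>0) & 0x3 = 2

5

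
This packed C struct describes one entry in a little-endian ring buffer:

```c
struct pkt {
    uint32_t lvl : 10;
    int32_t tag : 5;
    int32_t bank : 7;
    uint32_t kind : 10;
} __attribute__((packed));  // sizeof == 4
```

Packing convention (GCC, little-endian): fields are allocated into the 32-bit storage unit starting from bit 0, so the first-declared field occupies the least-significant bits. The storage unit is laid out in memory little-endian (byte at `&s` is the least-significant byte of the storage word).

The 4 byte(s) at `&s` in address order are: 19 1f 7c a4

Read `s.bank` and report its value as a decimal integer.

[0]=0x19 [1]=0x1f [2]=0x7c [3]=0xa4 (little-endian) → word 0xa47c1f19
lvl:10 @ bit 0 → (0xa47c1f19>>0)&0x3ff = 0x319
tag:5 @ bit 10 → (0xa47c1f19>>10)&0x1f = 0x7
bank:7 @ bit 15 → (0xa47c1f19>>15)&0x7f = 0x78  ←
kind:10 @ bit 22 → (0xa47c1f19>>22)&0x3ff = 0x291
bank signed 7b, MSB=1: 120 - 128 = -8

-8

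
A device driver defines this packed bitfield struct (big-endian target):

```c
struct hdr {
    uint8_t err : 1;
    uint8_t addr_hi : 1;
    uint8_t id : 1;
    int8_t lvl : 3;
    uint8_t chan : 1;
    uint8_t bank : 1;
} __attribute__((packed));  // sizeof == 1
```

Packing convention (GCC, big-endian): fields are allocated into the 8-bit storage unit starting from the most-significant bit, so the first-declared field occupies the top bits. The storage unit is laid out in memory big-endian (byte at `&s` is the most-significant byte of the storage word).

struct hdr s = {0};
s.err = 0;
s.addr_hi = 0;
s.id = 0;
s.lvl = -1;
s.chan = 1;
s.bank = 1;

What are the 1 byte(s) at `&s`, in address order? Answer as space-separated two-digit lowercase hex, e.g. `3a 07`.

err:1 = 0 → 0x0 << 7 → word 0x00
addr_hi:1 = 0 → 0x0 << 6 → word 0x00
id:1 = 0 → 0x0 << 5 → word 0x00
lvl:3 = -1 → 0x7 << 2 → word 0x1c
chan:1 = 1 → 0x1 << 1 → word 0x1e
bank:1 = 1 → 0x1 << 0 → word 0x1f
word = 0x1f → big-endian bytes:
  [0]=0x1f

1f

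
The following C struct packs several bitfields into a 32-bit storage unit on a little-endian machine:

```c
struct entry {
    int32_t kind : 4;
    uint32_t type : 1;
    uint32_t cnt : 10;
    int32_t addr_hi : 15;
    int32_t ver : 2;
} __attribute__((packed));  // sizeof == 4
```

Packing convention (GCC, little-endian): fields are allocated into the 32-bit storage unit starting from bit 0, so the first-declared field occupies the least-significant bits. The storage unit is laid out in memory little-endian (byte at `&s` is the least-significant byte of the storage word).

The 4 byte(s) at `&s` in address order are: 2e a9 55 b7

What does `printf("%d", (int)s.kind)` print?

[0]=0x2e [1]=0xa9 [2]=0x55 [3]=0xb7 (little-endian) → word 0xb755a92e
kind [0+:4] = (word>>0) & 0xf = 14  ←
type [4+:1] = (word>>4) & 0x1 = 0
cnt [5+:10] = (word>>5) & 0x3ff = 329
addr_hi [15+:15] = (word>>15) & 0x7fff = 28331
ver [30+:2] = (word>>30) & 0x3 = 2
kind signed 4b, MSB=1: 14 - 16 = -2

-2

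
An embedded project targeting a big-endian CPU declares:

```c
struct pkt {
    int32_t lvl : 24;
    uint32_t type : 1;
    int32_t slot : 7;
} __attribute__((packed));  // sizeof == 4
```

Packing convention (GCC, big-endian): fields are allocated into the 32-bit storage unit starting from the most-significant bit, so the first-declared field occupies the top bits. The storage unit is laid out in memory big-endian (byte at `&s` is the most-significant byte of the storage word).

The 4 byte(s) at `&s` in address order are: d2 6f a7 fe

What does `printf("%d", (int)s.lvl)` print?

-2986073

[0]=0xd2 [1]=0x6f [2]=0xa7 [3]=0xfe (big-endian) → word 0xd26fa7fe
lvl:24 @ bit 8 → (0xd26fa7fe>>8)&0xffffff = 0xd26fa7  ←
type:1 @ bit 7 → (0xd26fa7fe>>7)&0x1 = 0x1
slot:7 @ bit 0 → (0xd26fa7fe>>0)&0x7f = 0x7e
lvl signed 24b, MSB=1: 13791143 - 16777216 = -2986073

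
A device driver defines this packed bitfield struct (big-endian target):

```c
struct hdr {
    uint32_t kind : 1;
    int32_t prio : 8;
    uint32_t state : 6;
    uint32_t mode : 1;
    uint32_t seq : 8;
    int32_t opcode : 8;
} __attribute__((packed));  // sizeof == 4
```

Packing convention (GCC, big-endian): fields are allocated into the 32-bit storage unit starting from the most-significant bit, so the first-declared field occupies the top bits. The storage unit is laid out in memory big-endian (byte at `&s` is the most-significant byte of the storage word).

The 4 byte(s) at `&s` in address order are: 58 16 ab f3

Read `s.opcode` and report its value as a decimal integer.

-13

[0]=0x58 [1]=0x16 [2]=0xab [3]=0xf3 (big-endian) → word 0x5816abf3
kind:1 @ bit 31 → (0x5816abf3>>31)&0x1 = 0x0
prio:8 @ bit 23 → (0x5816abf3>>23)&0xff = 0xb0
state:6 @ bit 17 → (0x5816abf3>>17)&0x3f = 0xb
mode:1 @ bit 16 → (0x5816abf3>>16)&0x1 = 0x0
seq:8 @ bit 8 → (0x5816abf3>>8)&0xff = 0xab
opcode:8 @ bit 0 → (0x5816abf3>>0)&0xff = 0xf3  ←
opcode signed 8b, MSB=1: 243 - 256 = -13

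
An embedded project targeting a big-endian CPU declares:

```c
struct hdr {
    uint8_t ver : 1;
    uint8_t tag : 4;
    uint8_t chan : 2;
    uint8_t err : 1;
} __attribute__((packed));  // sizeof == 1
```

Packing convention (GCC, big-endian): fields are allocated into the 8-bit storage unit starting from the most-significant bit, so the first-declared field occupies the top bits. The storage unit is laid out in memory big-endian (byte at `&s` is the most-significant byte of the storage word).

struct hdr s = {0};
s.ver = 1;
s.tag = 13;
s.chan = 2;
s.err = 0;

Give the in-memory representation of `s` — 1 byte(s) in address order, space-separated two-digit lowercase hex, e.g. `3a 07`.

ver (1b) val=1 bits=0x1 at bit 7: 0x80
tag (4b) val=13 bits=0xd at bit 3: 0xe8
chan (2b) val=2 bits=0x2 at bit 1: 0xec
err (1b) val=0 bits=0x0 at bit 0: 0xec
word = 0xec → big-endian bytes:
  [0]=0xec

ec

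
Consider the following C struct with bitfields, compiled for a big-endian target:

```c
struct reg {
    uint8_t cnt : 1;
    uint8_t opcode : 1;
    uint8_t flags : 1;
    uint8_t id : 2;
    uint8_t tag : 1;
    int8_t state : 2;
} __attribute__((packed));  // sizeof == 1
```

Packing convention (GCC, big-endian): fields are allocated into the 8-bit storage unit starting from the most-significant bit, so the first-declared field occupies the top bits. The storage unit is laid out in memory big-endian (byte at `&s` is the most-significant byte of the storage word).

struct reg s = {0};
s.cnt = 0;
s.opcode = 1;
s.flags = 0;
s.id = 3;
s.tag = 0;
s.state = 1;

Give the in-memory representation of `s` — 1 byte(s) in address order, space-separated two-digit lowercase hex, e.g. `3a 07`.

59

cnt:1 = 0 → 0x0 << 7 → word 0x00
opcode:1 = 1 → 0x1 << 6 → word 0x40
flags:1 = 0 → 0x0 << 5 → word 0x40
id:2 = 3 → 0x3 << 3 → word 0x58
tag:1 = 0 → 0x0 << 2 → word 0x58
state:2 = 1 → 0x1 << 0 → word 0x59
word = 0x59 → big-endian bytes:
  [0]=0x59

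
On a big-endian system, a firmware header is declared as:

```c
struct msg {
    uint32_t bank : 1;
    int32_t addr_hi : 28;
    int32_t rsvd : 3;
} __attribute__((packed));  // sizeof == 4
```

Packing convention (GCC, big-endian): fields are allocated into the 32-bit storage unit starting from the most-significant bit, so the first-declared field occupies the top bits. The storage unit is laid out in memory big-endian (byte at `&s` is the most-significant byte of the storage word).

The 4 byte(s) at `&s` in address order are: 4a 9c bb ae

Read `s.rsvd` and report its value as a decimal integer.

-2

[0]=0x4a [1]=0x9c [2]=0xbb [3]=0xae (big-endian) → word 0x4a9cbbae
bank:1 @ bit 31 → (0x4a9cbbae>>31)&0x1 = 0x0
addr_hi:28 @ bit 3 → (0x4a9cbbae>>3)&0xfffffff = 0x9539775
rsvd:3 @ bit 0 → (0x4a9cbbae>>0)&0x7 = 0x6  ←
rsvd signed 3b, MSB=1: 6 - 8 = -2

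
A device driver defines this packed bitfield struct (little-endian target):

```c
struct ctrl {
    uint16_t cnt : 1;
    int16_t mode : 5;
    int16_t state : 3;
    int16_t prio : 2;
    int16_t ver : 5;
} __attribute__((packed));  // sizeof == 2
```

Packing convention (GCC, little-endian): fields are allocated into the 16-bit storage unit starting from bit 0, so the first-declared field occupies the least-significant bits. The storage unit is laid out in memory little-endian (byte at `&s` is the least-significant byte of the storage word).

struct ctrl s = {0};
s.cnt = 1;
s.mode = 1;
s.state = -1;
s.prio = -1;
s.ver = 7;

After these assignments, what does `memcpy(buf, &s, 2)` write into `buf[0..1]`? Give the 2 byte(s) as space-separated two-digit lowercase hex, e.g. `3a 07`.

cnt (1b) val=1 bits=0x1 at bit 0: 0x0001
mode (5b) val=1 bits=0x1 at bit 1: 0x0003
state (3b) val=-1 bits=0x7 at bit 6: 0x01c3
prio (2b) val=-1 bits=0x3 at bit 9: 0x07c3
ver (5b) val=7 bits=0x7 at bit 11: 0x3fc3
word = 0x3fc3 → little-endian bytes:
  [0]=0xc3  [1]=0x3f

c3 3f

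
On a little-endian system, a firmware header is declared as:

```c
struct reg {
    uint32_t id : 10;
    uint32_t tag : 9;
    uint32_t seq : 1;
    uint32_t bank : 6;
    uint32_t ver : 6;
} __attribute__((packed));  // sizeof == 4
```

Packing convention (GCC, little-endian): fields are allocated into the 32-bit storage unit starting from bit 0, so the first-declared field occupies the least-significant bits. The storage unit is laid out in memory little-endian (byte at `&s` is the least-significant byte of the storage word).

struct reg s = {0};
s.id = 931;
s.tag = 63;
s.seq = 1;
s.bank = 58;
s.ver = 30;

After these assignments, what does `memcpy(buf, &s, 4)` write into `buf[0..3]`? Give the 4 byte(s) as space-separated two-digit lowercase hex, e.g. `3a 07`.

id:10 = 931 → 0x3a3 << 0 → word 0x000003a3
tag:9 = 63 → 0x3f << 10 → word 0x0000ffa3
seq:1 = 1 → 0x1 << 19 → word 0x0008ffa3
bank:6 = 58 → 0x3a << 20 → word 0x03a8ffa3
ver:6 = 30 → 0x1e << 26 → word 0x7ba8ffa3
word = 0x7ba8ffa3 → little-endian bytes:
  [0]=0xa3  [1]=0xff  [2]=0xa8  [3]=0x7b

a3 ff a8 7b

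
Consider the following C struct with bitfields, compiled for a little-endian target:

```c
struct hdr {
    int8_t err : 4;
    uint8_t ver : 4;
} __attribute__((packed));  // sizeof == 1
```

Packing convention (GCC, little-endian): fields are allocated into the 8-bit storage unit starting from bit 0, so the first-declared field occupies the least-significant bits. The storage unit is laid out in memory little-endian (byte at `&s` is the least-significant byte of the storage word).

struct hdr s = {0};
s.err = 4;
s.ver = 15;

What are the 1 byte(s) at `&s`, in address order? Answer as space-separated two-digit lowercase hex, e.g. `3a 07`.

f4

err:4 = 4 → 0x4 << 0 → word 0x04
ver:4 = 15 → 0xf << 4 → word 0xf4
word = 0xf4 → little-endian bytes:
  [0]=0xf4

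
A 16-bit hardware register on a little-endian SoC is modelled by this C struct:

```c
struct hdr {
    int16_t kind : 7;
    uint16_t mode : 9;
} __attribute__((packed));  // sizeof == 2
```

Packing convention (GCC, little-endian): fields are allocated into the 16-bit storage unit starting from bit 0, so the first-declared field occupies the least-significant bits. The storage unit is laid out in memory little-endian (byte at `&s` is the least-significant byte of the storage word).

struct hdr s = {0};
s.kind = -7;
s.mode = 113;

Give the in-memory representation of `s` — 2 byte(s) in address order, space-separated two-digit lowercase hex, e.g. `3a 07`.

kind:7 = -7 → 0x79 << 0 → word 0x0079
mode:9 = 113 → 0x71 << 7 → word 0x38f9
word = 0x38f9 → little-endian bytes:
  [0]=0xf9  [1]=0x38

f9 38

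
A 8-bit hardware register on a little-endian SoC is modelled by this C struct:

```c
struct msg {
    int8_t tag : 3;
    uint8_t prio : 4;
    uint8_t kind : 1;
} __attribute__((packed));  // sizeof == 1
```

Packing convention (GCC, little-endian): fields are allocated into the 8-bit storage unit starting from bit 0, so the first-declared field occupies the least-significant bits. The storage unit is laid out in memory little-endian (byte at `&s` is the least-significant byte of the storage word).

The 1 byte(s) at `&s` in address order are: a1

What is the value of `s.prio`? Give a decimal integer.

[0]=0xa1 (little-endian) → word 0xa1
tag [0+:3] = (word>>0) & 0x7 = 1
prio [3+:4] = (word>>3) & 0xf = 4  ←
kind [7+:1] = (word>>7) & 0x1 = 1

4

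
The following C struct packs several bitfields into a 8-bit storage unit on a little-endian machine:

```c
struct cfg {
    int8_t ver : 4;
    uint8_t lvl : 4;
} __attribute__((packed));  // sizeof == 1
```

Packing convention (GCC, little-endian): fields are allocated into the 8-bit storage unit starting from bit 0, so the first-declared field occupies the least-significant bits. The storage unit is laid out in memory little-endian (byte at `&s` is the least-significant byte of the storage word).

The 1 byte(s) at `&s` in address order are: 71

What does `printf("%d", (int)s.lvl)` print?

[0]=0x71 (little-endian) → word 0x71
ver:4 @ bit 0 → (0x71>>0)&0xf = 0x1
lvl:4 @ bit 4 → (0x71>>4)&0xf = 0x7  ←

7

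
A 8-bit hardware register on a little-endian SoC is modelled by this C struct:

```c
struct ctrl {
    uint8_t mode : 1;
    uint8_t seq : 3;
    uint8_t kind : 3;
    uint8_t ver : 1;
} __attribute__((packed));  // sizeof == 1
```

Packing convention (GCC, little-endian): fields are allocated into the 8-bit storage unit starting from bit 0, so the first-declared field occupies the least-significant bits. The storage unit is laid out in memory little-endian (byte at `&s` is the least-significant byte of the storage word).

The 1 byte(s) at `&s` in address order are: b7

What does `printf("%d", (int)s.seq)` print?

3

[0]=0xb7 (little-endian) → word 0xb7
mode:1 @ bit 0 → (0xb7>>0)&0x1 = 0x1
seq:3 @ bit 1 → (0xb7>>1)&0x7 = 0x3  ←
kind:3 @ bit 4 → (0xb7>>4)&0x7 = 0x3
ver:1 @ bit 7 → (0xb7>>7)&0x1 = 0x1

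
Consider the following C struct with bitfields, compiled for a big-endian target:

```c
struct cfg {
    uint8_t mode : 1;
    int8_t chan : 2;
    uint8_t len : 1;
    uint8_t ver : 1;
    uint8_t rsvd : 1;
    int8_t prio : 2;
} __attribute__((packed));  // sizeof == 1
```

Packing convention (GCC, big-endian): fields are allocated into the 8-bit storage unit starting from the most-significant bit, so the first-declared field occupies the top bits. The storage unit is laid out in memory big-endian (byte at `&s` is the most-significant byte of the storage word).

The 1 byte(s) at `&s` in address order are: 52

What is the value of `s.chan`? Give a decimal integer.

-2

[0]=0x52 (big-endian) → word 0x52
mode [7+:1] = (word>>7) & 0x1 = 0
chan [5+:2] = (word>>5) & 0x3 = 2  ←
len [4+:1] = (word>>4) & 0x1 = 1
ver [3+:1] = (word>>3) & 0x1 = 0
rsvd [2+:1] = (word>>2) & 0x1 = 0
prio [0+:2] = (word>>0) & 0x3 = 2
chan signed 2b, MSB=1: 2 - 4 = -2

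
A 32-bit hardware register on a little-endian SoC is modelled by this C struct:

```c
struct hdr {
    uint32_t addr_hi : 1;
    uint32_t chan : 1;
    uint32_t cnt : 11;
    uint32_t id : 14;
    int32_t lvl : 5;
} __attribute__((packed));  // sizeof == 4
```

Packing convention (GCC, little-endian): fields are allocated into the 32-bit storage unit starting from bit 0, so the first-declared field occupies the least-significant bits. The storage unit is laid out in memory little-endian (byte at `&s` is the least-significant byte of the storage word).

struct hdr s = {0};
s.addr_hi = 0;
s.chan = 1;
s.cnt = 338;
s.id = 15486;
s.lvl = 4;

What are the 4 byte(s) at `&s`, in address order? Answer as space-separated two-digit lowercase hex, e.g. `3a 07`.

addr_hi:1 = 0 → 0x0 << 0 → word 0x00000000
chan:1 = 1 → 0x1 << 1 → word 0x00000002
cnt:11 = 338 → 0x152 << 2 → word 0x0000054a
id:14 = 15486 → 0x3c7e << 13 → word 0x078fc54a
lvl:5 = 4 → 0x4 << 27 → word 0x278fc54a
word = 0x278fc54a → little-endian bytes:
  [0]=0x4a  [1]=0xc5  [2]=0x8f  [3]=0x27

4a c5 8f 27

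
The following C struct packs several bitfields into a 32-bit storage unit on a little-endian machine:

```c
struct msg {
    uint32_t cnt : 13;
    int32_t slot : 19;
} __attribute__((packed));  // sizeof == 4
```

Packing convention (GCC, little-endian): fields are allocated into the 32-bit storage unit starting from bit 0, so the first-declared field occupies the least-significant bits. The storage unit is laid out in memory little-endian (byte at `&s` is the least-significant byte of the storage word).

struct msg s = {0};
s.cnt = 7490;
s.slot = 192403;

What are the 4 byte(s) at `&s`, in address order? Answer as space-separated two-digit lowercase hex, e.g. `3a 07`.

[0+:13] cnt=7490 & 0x1fff = 0x1d42; word=0x00001d42
[13+:19] slot=192403 & 0x7ffff = 0x2ef93; word=0x5df27d42
word = 0x5df27d42 → little-endian bytes:
  [0]=0x42  [1]=0x7d  [2]=0xf2  [3]=0x5d

42 7d f2 5d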